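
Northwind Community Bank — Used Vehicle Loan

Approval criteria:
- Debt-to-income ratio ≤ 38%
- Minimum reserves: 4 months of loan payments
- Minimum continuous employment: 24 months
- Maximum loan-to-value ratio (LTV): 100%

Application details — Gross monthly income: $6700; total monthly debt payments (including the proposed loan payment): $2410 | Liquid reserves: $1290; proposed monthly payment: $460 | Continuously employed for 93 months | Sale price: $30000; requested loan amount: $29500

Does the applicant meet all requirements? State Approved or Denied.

Denied

DTI = 2,410/6,700 = 36% ≤ 38%
Reserves: 1,290 ÷ 460 = 2.8 months (below 4-month minimum)
Employment 93 ≥ 24 months
LTV = 29,500/30,000 = 98.3% ≤ 100%
Fails on reserves.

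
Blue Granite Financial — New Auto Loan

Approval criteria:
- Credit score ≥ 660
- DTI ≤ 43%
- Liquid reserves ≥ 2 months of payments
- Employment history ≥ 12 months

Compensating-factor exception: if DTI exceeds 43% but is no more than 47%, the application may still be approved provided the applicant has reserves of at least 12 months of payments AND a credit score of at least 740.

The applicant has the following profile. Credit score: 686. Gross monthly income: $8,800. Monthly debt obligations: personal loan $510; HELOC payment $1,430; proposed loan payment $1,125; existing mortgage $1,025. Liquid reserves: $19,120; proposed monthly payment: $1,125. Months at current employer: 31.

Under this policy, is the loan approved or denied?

Denied

Credit score 686 ≥ 660 (meets base)
Total debts = (510 + 1,430 + 1,125 + 1,025) = 4,090. DTI = 4,090/8,800 = 46.5% > 43% — standard DTI limit exceeded.
Reserves = 19,120/1,125 = 17.0 months ≥ 2
Employment 31 ≥ 12 months
DTI 46.5% is within the 43%–47% exception band; checking compensating factors.
Reserves 17.0 ≥ 12 months; credit score 686 < 740.
Override conditions not both satisfied; exception does not apply.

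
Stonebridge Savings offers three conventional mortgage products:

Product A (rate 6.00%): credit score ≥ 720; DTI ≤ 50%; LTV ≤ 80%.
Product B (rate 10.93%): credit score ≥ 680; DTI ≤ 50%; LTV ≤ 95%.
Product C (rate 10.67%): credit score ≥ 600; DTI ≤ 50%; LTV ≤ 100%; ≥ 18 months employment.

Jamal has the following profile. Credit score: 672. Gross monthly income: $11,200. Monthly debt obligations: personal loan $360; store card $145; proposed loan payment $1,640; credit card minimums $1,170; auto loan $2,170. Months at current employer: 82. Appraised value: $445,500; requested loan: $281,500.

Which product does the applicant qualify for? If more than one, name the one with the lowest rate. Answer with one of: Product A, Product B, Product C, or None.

Total debts = (360 + 145 + 1,640 + 1,170 + 2,170) = 5,485; DTI = 5,485/11,200 = 49%.
LTV = 281,500/445,500 = 63.2%.
Product A: score 672 < 720; DTI 49% ≤ 50%; LTV 63.2% ≤ 80% → does not qualify.
Product B: score 672 < 680; DTI 49% ≤ 50%; LTV 63.2% ≤ 95% → does not qualify.
Product C: score 672 ≥ 600; DTI 49% ≤ 50%; LTV 63.2% ≤ 100%; employment 82 ≥ 18 mo → qualifies.

Product C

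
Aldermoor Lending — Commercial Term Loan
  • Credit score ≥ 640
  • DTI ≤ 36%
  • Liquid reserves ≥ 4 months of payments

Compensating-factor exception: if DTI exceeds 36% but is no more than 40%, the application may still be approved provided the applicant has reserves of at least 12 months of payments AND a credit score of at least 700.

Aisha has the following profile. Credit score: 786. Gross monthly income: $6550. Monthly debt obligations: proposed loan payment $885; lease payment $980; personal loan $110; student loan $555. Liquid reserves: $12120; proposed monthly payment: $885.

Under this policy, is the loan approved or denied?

Credit score 786 ≥ 640 (meets base)
Total debts = (885 + 980 + 110 + 555) = 2,530. DTI: 2,530 ÷ 6,550 = 38.6%, over the 36% base limit.
Reserves = 12,120/885 = 13.7 months ≥ 4
38.6% falls in the override range (36%–40%), so the compensating-factor test applies.
Override check — reserves: 13.7 mo (ok); score: 786 (ok).
Both override conditions satisfied; DTI exception granted.

Approved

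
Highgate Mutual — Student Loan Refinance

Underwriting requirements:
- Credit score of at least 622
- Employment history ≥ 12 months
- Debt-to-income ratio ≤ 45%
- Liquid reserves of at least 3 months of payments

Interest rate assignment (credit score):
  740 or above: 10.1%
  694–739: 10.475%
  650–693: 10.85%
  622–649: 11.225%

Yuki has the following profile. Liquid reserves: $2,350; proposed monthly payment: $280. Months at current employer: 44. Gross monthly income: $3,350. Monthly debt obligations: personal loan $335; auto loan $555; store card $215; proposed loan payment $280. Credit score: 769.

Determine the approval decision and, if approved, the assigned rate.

Credit score 769 ≥ 622 (meets minimum)
Total monthly debts = (335 + 555 + 215 + 280) = 1,385. Debt-to-income = 1,385/3,350 = 41.3% — meets 45% limit
Employment 44 ≥ 12 months
Reserves: 2,350 ÷ 280 = 8.4 months (meets 3-month minimum)
All requirements met. Score 769 falls in the 740 or above tier → 10.1%.

Approved at 10.1%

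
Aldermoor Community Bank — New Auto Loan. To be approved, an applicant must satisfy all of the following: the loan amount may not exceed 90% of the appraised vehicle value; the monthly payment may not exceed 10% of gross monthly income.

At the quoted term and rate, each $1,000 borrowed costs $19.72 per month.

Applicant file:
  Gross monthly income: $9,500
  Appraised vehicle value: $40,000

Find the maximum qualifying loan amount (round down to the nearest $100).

Payment cap: 10% × $9,500 = $950/month.
At $19.72 per $1,000, that supports 950/19.72 × 1,000 ≈ $48,174 → $48,100.
LTV cap: 90% × $40,000 = $36,000 → $36,000.
Binding constraint: loan-to-value.

$36,000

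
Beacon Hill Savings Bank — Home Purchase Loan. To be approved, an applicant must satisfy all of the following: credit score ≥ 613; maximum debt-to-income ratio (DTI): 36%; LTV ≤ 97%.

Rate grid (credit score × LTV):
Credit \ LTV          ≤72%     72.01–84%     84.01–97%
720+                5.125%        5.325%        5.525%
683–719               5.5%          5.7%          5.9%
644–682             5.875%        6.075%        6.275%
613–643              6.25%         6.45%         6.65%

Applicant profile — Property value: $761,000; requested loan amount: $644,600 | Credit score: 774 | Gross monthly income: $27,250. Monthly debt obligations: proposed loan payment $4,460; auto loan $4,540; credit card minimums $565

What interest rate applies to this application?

Credit score 774 ≥ 613; Total monthly debts = (4,460 + 4,540 + 565) = 9,565. DTI: 9,565 ÷ 27,250 = 35.1%, within the 36% cap
LTV = 644,600/761,000 = 84.7% ≤ 97%
Row: 774 falls in 720+. Column: 84.7% falls in 84.01–97%. Rate = 5.525%.

5.525%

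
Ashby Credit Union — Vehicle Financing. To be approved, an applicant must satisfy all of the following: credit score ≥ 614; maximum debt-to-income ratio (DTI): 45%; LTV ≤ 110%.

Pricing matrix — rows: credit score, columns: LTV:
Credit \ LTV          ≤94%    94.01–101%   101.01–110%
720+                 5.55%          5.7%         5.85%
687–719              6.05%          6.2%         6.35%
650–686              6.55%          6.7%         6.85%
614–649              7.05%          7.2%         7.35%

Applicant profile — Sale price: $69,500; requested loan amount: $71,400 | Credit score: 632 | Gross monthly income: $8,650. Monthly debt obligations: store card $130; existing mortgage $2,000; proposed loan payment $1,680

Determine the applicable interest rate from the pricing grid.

Credit score 632 ≥ 614; Total monthly debts = (130 + 2,000 + 1,680) = 3,810. DTI = 3,810/8,650 = 44% ≤ 45%
Loan-to-value = 71,400/69,500 = 102.7% — pass (110% max)
Score 632 is in the 614–649 band; LTV 102.7% is in the 101.01–110% band → 7.35%.

7.35%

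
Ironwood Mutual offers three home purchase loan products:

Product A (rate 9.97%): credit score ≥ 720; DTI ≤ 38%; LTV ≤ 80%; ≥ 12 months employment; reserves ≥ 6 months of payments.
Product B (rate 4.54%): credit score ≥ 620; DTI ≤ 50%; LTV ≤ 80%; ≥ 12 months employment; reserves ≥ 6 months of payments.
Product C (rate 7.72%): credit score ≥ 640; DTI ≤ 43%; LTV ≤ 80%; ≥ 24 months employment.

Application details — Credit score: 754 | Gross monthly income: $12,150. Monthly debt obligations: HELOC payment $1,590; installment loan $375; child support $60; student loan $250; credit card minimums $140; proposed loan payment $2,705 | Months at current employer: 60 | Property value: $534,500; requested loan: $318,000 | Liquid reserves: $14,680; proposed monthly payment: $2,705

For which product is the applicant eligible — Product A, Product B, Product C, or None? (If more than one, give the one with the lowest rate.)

Total debts = (1,590 + 375 + 60 + 250 + 140 + 2,705) = 5,120; DTI = 5,120/12,150 = 42.1%.
LTV = 318,000/534,500 = 59.5%.
Reserves = 14,680/2,705 = 5.4 months.
Product A: score 754 ≥ 720; DTI 42.1% > 38%; LTV 59.5% ≤ 80%; employment 60 ≥ 12 mo; reserves 5.4 < 6 mo → does not qualify.
Product B: score 754 ≥ 620; DTI 42.1% ≤ 50%; LTV 59.5% ≤ 80%; employment 60 ≥ 12 mo; reserves 5.4 < 6 mo → does not qualify.
Product C: score 754 ≥ 640; DTI 42.1% ≤ 43%; LTV 59.5% ≤ 80%; employment 60 ≥ 24 mo → qualifies.

Product C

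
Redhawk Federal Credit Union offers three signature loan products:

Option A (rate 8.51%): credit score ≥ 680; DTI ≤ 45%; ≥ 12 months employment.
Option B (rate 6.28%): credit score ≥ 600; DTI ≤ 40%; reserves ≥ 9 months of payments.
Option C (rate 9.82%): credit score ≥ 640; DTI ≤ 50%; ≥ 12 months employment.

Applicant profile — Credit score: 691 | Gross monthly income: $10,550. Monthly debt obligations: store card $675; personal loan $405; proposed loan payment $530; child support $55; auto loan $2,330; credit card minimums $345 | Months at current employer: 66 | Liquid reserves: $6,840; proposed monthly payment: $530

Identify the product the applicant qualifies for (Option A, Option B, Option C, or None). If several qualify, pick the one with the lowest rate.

Option A

Total debts = (675 + 405 + 530 + 55 + 2,330 + 345) = 4,340; DTI = 4,340/10,550 = 41.1%.
Reserves = 6,840/530 = 12.9 months.
Option A: score 691 ≥ 680; DTI 41.1% ≤ 45%; employment 66 ≥ 12 mo → qualifies.
Option B: score 691 ≥ 600; DTI 41.1% > 40%; reserves 12.9 ≥ 9 mo → does not qualify.
Option C: score 691 ≥ 640; DTI 41.1% ≤ 50%; employment 66 ≥ 12 mo → qualifies.
Qualifying: Option A, Option C. Lowest rate is 8.51% → Option A.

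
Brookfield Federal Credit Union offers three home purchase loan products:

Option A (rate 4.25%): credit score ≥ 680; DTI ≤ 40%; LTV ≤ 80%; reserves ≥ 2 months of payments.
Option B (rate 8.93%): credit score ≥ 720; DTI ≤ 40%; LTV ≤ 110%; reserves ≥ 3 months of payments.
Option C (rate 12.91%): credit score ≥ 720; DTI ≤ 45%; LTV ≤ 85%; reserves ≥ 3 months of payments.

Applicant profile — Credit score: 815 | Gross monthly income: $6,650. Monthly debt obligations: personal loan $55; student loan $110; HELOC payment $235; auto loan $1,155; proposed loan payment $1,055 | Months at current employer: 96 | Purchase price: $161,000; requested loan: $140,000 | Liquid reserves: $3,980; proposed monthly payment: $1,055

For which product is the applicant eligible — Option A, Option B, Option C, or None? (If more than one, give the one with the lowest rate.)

Option B

Total debts = (55 + 110 + 235 + 1,155 + 1,055) = 2,610; DTI = 2,610/6,650 = 39.2%.
LTV = 140,000/161,000 = 87%.
Reserves = 3,980/1,055 = 3.8 months.
Option A: score 815 ≥ 680; DTI 39.2% ≤ 40%; LTV 87% > 80%; reserves 3.8 ≥ 2 mo → does not qualify.
Option B: score 815 ≥ 720; DTI 39.2% ≤ 40%; LTV 87% ≤ 110%; reserves 3.8 ≥ 3 mo → qualifies.
Option C: score 815 ≥ 720; DTI 39.2% ≤ 45%; LTV 87% > 85%; reserves 3.8 ≥ 3 mo → does not qualify.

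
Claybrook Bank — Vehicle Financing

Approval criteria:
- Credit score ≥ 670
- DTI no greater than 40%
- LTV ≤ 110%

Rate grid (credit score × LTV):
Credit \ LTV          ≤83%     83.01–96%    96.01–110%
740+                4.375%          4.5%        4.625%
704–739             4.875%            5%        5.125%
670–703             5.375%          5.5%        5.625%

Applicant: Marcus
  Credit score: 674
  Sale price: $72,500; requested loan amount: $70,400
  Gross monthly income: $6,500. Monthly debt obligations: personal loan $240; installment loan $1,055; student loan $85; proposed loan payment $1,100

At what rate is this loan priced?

5.625%

Credit score 674 ≥ 670; Total monthly debts = (240 + 1,055 + 85 + 1,100) = 2,480. DTI: 2,480 ÷ 6,500 = 38.2%, within the 40% cap
LTV = 70,400/72,500 = 97.1% ≤ 110%
Row: 674 falls in 670–703. Column: 97.1% falls in 96.01–110%. Rate = 5.625%.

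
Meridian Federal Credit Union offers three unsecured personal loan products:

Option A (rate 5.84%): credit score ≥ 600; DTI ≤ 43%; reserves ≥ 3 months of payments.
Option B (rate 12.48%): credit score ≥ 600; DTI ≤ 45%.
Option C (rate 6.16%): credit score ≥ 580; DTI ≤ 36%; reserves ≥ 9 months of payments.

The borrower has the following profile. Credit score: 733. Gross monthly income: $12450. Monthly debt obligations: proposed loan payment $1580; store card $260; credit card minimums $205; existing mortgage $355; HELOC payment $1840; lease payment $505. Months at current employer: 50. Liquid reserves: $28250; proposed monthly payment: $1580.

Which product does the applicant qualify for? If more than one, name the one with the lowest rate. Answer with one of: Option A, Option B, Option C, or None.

Option A

Total debts = (1,580 + 260 + 205 + 355 + 1,840 + 505) = 4,745; DTI = 4,745/12,450 = 38.1%.
Reserves = 28,250/1,580 = 17.9 months.
Option A: score 733 ≥ 600; DTI 38.1% ≤ 43%; reserves 17.9 ≥ 3 mo → qualifies.
Option B: score 733 ≥ 600; DTI 38.1% ≤ 45% → qualifies.
Option C: score 733 ≥ 580; DTI 38.1% > 36%; reserves 17.9 ≥ 9 mo → does not qualify.
Qualifying: Option A, Option B. Lowest rate is 5.84% → Option A.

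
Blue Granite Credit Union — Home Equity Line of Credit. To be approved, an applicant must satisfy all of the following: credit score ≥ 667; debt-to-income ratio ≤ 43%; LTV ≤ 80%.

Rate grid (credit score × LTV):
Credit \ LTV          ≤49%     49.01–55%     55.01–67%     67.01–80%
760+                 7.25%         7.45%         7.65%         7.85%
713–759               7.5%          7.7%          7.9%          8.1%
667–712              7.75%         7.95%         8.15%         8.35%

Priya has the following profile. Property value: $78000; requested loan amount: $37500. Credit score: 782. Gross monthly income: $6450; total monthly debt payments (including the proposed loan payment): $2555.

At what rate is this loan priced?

7.25%

Credit score 782 ≥ 667; Debt-to-income = 2,555/6,450 = 39.6% — meets 43% limit
LTV: 37,500 ÷ 78,000 = 48.1%, within 80% cap
Credit 782 → row 760+; LTV 48.1% → column ≤49%. Grid cell → 7.25%.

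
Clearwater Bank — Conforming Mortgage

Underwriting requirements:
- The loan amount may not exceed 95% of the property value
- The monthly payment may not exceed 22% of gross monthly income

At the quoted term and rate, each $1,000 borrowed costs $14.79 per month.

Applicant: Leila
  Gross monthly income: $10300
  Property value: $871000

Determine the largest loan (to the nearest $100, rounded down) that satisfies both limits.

$153,200

Payment cap: 22% × $10,300 = $2,266/month.
At $14.79 per $1,000, that supports 2,266/14.79 × 1,000 ≈ $153,211 → $153,200.
LTV cap: 95% × $871,000 = $827,450 → $827,400.
Binding constraint: payment-to-income.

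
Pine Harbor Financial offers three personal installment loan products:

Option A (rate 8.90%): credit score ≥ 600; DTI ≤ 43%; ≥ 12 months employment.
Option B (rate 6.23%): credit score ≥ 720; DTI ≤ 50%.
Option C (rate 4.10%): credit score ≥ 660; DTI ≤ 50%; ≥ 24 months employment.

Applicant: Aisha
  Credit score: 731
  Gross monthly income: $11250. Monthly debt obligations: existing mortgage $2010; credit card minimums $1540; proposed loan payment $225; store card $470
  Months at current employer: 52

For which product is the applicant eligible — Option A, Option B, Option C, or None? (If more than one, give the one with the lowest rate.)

Total debts = (2,010 + 1,540 + 225 + 470) = 4,245; DTI = 4,245/11,250 = 37.7%.
Option A: score 731 ≥ 600; DTI 37.7% ≤ 43%; employment 52 ≥ 12 mo → qualifies.
Option B: score 731 ≥ 720; DTI 37.7% ≤ 50% → qualifies.
Option C: score 731 ≥ 660; DTI 37.7% ≤ 50%; employment 52 ≥ 24 mo → qualifies.
Qualifying: Option A, Option B, Option C. Lowest rate is 4.10% → Option C.

Option C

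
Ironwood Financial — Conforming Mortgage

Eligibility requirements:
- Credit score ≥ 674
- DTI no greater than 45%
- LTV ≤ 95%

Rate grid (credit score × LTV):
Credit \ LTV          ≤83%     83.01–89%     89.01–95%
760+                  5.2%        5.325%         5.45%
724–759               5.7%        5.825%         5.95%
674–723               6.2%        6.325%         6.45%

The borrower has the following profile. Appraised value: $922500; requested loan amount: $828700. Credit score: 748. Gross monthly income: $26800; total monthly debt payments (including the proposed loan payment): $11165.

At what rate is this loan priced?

5.95%

Credit score 748 ≥ 674; DTI: 11,165 ÷ 26,800 = 41.7%, within the 45% cap
LTV: 828,700 ÷ 922,500 = 89.8%, within 95% cap
Row: 748 falls in 724–759. Column: 89.8% falls in 89.01–95%. Rate = 5.95%.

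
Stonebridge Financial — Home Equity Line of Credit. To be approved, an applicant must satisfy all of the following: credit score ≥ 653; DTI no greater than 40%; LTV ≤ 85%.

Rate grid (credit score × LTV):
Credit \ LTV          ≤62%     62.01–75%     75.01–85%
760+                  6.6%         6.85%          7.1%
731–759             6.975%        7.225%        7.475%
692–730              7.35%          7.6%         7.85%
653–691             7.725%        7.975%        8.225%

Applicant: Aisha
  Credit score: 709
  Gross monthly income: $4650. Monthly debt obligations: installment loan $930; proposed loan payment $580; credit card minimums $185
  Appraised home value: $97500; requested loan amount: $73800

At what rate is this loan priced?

Credit score 709 ≥ 653; Total monthly debts = (930 + 580 + 185) = 1,695. Debt-to-income = 1,695/4,650 = 36.5% — meets 40% limit
LTV: 73,800 ÷ 97,500 = 75.7%, within 85% cap
Credit 709 → row 692–730; LTV 75.7% → column 75.01–85%. Grid cell → 7.85%.

7.85%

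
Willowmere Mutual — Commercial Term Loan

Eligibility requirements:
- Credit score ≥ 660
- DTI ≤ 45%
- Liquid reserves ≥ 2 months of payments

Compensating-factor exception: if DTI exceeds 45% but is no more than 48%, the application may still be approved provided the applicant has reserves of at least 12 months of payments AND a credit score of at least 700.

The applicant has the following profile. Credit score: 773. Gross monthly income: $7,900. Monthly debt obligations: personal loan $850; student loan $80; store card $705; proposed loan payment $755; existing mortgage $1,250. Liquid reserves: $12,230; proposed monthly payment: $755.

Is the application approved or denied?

Approved

Credit score 773 ≥ 660 (meets base)
Total debts = (850 + 80 + 705 + 755 + 1,250) = 3,640. DTI = 3,640/7,900 = 46.1% > 45% — standard DTI limit exceeded.
Reserves: 12,230 ÷ 755 = 16.2 months (meets 2-month minimum)
DTI 46.1% is within the 45%–48% exception band; checking compensating factors.
Override check — reserves: 16.2 mo (ok); score: 773 (ok).
Both override conditions satisfied; DTI exception granted.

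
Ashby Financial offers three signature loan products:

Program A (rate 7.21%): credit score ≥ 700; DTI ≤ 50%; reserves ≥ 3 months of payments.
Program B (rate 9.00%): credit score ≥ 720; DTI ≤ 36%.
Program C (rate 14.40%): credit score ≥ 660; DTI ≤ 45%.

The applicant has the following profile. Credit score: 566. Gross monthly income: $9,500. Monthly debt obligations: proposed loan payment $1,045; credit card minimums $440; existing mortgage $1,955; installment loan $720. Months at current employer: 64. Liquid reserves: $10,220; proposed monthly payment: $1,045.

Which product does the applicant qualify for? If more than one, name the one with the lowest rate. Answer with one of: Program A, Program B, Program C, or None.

Total debts = (1,045 + 440 + 1,955 + 720) = 4,160; DTI = 4,160/9,500 = 43.8%.
Reserves = 10,220/1,045 = 9.8 months.
Program A: score 566 < 700; DTI 43.8% ≤ 50%; reserves 9.8 ≥ 3 mo → does not qualify.
Program B: score 566 < 720; DTI 43.8% > 36% → does not qualify.
Program C: score 566 < 660; DTI 43.8% ≤ 45% → does not qualify.

None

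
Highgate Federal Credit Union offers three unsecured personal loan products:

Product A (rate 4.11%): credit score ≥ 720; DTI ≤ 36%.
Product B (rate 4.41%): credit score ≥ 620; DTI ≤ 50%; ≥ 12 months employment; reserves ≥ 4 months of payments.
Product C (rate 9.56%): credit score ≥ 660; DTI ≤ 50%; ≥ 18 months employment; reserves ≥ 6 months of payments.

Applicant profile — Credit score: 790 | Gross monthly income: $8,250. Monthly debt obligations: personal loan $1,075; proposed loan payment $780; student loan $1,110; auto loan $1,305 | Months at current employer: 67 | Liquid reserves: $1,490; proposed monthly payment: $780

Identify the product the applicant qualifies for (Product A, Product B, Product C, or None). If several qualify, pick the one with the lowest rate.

None

Total debts = (1,075 + 780 + 1,110 + 1,305) = 4,270; DTI = 4,270/8,250 = 51.8%.
Reserves = 1,490/780 = 1.9 months.
Product A: score 790 ≥ 720; DTI 51.8% > 36% → does not qualify.
Product B: score 790 ≥ 620; DTI 51.8% > 50%; employment 67 ≥ 12 mo; reserves 1.9 < 4 mo → does not qualify.
Product C: score 790 ≥ 660; DTI 51.8% > 50%; employment 67 ≥ 18 mo; reserves 1.9 < 6 mo → does not qualify.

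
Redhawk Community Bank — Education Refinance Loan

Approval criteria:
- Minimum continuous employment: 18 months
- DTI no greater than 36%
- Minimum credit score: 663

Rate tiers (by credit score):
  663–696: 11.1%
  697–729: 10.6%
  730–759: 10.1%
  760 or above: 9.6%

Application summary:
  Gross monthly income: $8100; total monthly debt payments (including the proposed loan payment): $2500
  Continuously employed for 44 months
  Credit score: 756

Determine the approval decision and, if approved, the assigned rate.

Approved at 10.1%

Credit score 756 ≥ 663 (meets minimum)
DTI = 2,500/8,100 = 30.9% ≤ 36%
Employment 44 ≥ 18 months
All requirements met. Score 756 falls in the 730–759 tier → 10.1%.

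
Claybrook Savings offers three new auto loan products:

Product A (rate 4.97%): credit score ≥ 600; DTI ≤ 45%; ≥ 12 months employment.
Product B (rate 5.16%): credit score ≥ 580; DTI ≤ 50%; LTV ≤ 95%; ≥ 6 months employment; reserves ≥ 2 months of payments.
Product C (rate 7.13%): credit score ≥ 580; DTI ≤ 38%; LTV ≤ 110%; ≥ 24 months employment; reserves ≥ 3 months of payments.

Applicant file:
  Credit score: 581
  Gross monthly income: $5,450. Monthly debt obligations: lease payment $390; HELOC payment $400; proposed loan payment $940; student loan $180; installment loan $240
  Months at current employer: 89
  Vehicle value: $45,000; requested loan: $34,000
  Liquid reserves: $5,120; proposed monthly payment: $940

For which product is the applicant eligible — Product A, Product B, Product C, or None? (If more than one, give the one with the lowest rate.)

Product B

Total debts = (390 + 400 + 940 + 180 + 240) = 2,150; DTI = 2,150/5,450 = 39.4%.
LTV = 34,000/45,000 = 75.6%.
Reserves = 5,120/940 = 5.4 months.
Product A: score 581 < 600; DTI 39.4% ≤ 45%; employment 89 ≥ 12 mo → does not qualify.
Product B: score 581 ≥ 580; DTI 39.4% ≤ 50%; LTV 75.6% ≤ 95%; employment 89 ≥ 6 mo; reserves 5.4 ≥ 2 mo → qualifies.
Product C: score 581 ≥ 580; DTI 39.4% > 38%; LTV 75.6% ≤ 110%; employment 89 ≥ 24 mo; reserves 5.4 ≥ 3 mo → does not qualify.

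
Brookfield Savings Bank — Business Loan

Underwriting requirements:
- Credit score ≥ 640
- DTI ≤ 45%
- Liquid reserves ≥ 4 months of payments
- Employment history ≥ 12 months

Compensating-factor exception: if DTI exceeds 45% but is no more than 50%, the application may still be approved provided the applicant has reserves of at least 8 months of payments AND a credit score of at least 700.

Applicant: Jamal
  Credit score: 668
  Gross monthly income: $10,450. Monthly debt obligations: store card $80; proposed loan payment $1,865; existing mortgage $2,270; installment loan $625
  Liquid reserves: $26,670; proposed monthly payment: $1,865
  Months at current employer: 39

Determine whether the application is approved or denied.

Denied

Credit score 668 ≥ 640 (meets base)
Total debts = (80 + 1,865 + 2,270 + 625) = 4,840. DTI = 4,840/10,450 = 46.3% > 45% — standard DTI limit exceeded.
Reserves = 26,670/1,865 = 14.3 months ≥ 4
Employment 39 ≥ 12 months
DTI 46.3% is within the 45%–50% exception band; checking compensating factors.
Override check — reserves: 14.3 mo (ok); score: 668 (below 700).
Override conditions not both satisfied; exception does not apply.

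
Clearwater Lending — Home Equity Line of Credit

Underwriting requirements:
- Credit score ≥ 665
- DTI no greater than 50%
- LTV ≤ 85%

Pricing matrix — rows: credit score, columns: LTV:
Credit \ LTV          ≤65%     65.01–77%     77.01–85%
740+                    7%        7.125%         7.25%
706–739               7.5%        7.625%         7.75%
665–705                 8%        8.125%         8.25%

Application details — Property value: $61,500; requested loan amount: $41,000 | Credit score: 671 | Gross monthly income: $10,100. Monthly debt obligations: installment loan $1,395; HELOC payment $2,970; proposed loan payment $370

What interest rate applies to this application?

8.125%

Credit score 671 ≥ 665; Total monthly debts = (1,395 + 2,970 + 370) = 4,735. DTI = 4,735/10,100 = 46.9% ≤ 50%
LTV: 41,000 ÷ 61,500 = 66.7%, within 85% cap
Credit 671 → row 665–705; LTV 66.7% → column 65.01–77%. Grid cell → 8.125%.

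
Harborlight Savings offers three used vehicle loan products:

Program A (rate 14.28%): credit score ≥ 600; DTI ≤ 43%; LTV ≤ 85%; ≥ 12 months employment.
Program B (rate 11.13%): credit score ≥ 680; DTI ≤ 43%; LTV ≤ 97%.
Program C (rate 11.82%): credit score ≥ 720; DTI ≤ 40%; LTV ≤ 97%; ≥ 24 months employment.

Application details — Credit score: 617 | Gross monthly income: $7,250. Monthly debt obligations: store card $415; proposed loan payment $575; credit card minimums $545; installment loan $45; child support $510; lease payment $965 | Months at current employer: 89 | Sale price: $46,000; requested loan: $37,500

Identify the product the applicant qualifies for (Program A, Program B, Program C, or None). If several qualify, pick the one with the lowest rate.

Program A

Total debts = (415 + 575 + 545 + 45 + 510 + 965) = 3,055; DTI = 3,055/7,250 = 42.1%.
LTV = 37,500/46,000 = 81.5%.
Program A: score 617 ≥ 600; DTI 42.1% ≤ 43%; LTV 81.5% ≤ 85%; employment 89 ≥ 12 mo → qualifies.
Program B: score 617 < 680; DTI 42.1% ≤ 43%; LTV 81.5% ≤ 97% → does not qualify.
Program C: score 617 < 720; DTI 42.1% > 40%; LTV 81.5% ≤ 97%; employment 89 ≥ 24 mo → does not qualify.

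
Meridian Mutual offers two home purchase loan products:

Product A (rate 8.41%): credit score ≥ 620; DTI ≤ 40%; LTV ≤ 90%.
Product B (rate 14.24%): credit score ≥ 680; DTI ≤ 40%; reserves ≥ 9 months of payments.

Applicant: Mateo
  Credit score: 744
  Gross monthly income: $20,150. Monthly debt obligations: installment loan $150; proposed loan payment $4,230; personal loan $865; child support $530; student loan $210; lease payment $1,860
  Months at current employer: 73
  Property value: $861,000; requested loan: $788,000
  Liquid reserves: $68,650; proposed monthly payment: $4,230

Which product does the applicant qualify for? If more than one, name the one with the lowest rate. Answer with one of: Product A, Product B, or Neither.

Total debts = (150 + 4,230 + 865 + 530 + 210 + 1,860) = 7,845; DTI = 7,845/20,150 = 38.9%.
LTV = 788,000/861,000 = 91.5%.
Reserves = 68,650/4,230 = 16.2 months.
Product A: score 744 ≥ 620; DTI 38.9% ≤ 40%; LTV 91.5% > 90% → does not qualify.
Product B: score 744 ≥ 680; DTI 38.9% ≤ 40%; reserves 16.2 ≥ 9 mo → qualifies.

Product B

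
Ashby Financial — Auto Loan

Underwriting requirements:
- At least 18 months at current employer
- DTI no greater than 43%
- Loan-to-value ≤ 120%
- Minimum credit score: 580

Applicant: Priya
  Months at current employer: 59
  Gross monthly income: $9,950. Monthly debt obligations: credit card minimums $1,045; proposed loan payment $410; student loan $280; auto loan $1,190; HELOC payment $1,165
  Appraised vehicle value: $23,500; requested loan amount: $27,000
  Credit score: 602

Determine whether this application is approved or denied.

Employment 59 ≥ 18 months
Total monthly debts = (1,045 + 410 + 280 + 1,190 + 1,165) = 4,090. DTI = 4,090/9,950 = 41.1% ≤ 43%
LTV = 27,000/23,500 = 114.9% ≤ 120%
Credit score 602 ≥ 580 (meets)
All criteria satisfied.

Approved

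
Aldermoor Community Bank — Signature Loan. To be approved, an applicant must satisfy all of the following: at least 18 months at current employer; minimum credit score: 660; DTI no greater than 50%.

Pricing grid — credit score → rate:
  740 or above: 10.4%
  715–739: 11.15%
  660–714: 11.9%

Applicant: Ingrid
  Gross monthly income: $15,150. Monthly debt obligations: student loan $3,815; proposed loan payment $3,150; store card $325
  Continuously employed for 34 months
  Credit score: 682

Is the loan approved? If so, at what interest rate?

Approved at 11.9%

Credit score 682 ≥ 660 (meets minimum)
Employment 34 ≥ 18 months
Total monthly debts = (3,815 + 3,150 + 325) = 7,290. Debt-to-income = 7,290/15,150 = 48.1% — meets 50% limit
All requirements met. Score 682 falls in the 660–714 tier → 11.9%.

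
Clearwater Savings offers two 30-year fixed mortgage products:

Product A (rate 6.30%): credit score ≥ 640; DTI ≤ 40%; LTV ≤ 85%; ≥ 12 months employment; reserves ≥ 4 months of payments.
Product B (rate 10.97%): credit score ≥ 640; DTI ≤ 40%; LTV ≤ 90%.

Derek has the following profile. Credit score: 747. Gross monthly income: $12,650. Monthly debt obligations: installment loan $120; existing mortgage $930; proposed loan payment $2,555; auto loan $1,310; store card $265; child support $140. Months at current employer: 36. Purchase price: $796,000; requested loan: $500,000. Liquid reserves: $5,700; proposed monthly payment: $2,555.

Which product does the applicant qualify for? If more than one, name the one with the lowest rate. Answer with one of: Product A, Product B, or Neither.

Neither

Total debts = (120 + 930 + 2,555 + 1,310 + 265 + 140) = 5,320; DTI = 5,320/12,650 = 42.1%.
LTV = 500,000/796,000 = 62.8%.
Reserves = 5,700/2,555 = 2.2 months.
Product A: score 747 ≥ 640; DTI 42.1% > 40%; LTV 62.8% ≤ 85%; employment 36 ≥ 12 mo; reserves 2.2 < 4 mo → does not qualify.
Product B: score 747 ≥ 640; DTI 42.1% > 40%; LTV 62.8% ≤ 90% → does not qualify.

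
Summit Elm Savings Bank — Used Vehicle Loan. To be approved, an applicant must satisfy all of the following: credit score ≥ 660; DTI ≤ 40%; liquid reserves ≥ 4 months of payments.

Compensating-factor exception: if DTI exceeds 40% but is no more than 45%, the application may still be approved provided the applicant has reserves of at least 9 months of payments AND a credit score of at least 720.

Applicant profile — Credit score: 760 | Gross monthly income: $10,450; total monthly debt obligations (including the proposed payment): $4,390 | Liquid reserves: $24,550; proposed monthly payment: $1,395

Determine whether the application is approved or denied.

Credit score 760 ≥ 660 (meets base)
DTI = 4,390/10,450 = 42% > 40% — standard DTI limit exceeded.
Reserves = 24,550/1,395 = 17.6 months ≥ 4
42% falls in the override range (40%–45%), so the compensating-factor test applies.
Reserves 17.6 ≥ 9 months; credit score 760 ≥ 720.
Both compensating conditions met → exception applies.

Approved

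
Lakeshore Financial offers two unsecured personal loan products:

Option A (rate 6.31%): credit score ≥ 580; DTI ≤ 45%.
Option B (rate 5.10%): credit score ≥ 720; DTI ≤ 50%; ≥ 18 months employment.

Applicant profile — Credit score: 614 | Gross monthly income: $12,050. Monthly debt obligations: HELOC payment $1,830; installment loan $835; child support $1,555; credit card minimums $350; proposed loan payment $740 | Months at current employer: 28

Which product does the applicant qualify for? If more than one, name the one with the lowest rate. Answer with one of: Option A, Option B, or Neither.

Total debts = (1,830 + 835 + 1,555 + 350 + 740) = 5,310; DTI = 5,310/12,050 = 44.1%.
Option A: score 614 ≥ 580; DTI 44.1% ≤ 45% → qualifies.
Option B: score 614 < 720; DTI 44.1% ≤ 50%; employment 28 ≥ 18 mo → does not qualify.

Option A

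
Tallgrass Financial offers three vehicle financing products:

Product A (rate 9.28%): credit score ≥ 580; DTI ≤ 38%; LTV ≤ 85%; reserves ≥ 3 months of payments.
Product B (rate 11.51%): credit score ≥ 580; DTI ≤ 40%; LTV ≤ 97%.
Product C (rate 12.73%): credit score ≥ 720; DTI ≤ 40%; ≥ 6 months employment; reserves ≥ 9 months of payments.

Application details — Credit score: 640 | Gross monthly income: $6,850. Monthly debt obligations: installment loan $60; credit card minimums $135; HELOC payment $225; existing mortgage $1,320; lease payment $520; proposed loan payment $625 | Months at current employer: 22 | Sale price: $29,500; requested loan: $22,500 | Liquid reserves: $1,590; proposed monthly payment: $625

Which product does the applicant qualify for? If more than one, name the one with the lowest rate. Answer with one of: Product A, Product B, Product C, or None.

Total debts = (60 + 135 + 225 + 1,320 + 520 + 625) = 2,885; DTI = 2,885/6,850 = 42.1%.
LTV = 22,500/29,500 = 76.3%.
Reserves = 1,590/625 = 2.5 months.
Product A: score 640 ≥ 580; DTI 42.1% > 38%; LTV 76.3% ≤ 85%; reserves 2.5 < 3 mo → does not qualify.
Product B: score 640 ≥ 580; DTI 42.1% > 40%; LTV 76.3% ≤ 97% → does not qualify.
Product C: score 640 < 720; DTI 42.1% > 40%; employment 22 ≥ 6 mo; reserves 2.5 < 9 mo → does not qualify.

None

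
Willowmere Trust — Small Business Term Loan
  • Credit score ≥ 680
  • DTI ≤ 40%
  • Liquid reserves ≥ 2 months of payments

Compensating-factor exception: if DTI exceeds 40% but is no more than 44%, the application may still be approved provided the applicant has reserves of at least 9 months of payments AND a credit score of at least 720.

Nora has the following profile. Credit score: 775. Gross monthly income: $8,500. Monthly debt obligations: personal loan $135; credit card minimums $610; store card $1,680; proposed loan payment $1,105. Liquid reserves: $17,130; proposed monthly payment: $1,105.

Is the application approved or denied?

Approved

Credit score 775 ≥ 680 (meets base)
Total debts = (135 + 610 + 1,680 + 1,105) = 3,530. DTI: 3,530 ÷ 8,500 = 41.5%, over the 40% base limit.
Reserves = 17,130/1,105 = 15.5 months ≥ 2
41.5% falls in the override range (40%–44%), so the compensating-factor test applies.
Reserves 15.5 ≥ 9 months; credit score 775 ≥ 720.
Both compensating conditions met → exception applies.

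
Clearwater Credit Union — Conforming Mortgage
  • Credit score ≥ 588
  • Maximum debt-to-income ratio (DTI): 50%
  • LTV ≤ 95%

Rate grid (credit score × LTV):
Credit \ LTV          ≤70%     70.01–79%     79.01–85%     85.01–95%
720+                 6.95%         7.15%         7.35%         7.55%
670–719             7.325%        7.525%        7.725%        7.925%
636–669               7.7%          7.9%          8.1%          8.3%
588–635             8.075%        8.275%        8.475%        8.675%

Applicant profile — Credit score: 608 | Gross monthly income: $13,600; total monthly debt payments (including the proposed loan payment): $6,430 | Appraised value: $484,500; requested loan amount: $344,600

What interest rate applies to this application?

8.275%

Credit score 608 ≥ 588; Debt-to-income = 6,430/13,600 = 47.3% — meets 50% limit
LTV = 344,600/484,500 = 71.1% ≤ 95%
Row: 608 falls in 588–635. Column: 71.1% falls in 70.01–79%. Rate = 8.275%.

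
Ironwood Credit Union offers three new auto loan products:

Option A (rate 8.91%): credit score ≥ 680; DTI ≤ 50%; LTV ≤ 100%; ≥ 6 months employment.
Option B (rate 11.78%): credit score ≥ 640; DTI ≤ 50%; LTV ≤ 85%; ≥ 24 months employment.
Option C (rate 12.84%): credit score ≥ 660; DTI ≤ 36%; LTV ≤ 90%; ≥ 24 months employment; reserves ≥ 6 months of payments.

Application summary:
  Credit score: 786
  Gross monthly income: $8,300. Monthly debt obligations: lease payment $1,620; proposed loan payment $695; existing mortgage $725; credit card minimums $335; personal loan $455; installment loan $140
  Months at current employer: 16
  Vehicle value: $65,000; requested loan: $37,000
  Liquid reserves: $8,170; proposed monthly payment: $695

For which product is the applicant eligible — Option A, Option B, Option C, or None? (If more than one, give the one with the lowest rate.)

Total debts = (1,620 + 695 + 725 + 335 + 455 + 140) = 3,970; DTI = 3,970/8,300 = 47.8%.
LTV = 37,000/65,000 = 56.9%.
Reserves = 8,170/695 = 11.8 months.
Option A: score 786 ≥ 680; DTI 47.8% ≤ 50%; LTV 56.9% ≤ 100%; employment 16 ≥ 6 mo → qualifies.
Option B: score 786 ≥ 640; DTI 47.8% ≤ 50%; LTV 56.9% ≤ 85%; employment 16 < 24 mo → does not qualify.
Option C: score 786 ≥ 660; DTI 47.8% > 36%; LTV 56.9% ≤ 90%; employment 16 < 24 mo; reserves 11.8 ≥ 6 mo → does not qualify.

Option A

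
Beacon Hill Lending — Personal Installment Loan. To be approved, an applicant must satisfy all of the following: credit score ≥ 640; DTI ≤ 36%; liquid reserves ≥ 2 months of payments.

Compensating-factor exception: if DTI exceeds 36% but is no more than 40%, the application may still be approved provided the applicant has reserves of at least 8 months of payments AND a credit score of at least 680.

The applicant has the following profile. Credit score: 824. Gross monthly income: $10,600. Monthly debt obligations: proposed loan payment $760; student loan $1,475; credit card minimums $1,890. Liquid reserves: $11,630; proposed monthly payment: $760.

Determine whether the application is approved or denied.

Approved

Credit score 824 ≥ 640 (meets base)
Total debts = (760 + 1,475 + 1,890) = 4,125. DTI: 4,125 ÷ 10,600 = 38.9%, over the 36% base limit.
Reserves = 11,630/760 = 15.3 months ≥ 2
38.9% falls in the override range (36%–40%), so the compensating-factor test applies.
Override check — reserves: 15.3 mo (ok); score: 824 (ok).
Both compensating conditions met → exception applies.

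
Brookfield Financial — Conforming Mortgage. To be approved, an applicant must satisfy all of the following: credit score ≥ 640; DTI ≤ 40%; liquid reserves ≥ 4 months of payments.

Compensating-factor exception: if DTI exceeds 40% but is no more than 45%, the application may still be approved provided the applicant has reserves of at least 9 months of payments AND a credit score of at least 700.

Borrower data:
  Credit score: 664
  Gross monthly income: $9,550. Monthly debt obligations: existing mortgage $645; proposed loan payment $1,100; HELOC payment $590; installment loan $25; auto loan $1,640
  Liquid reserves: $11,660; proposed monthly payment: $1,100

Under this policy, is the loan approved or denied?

Credit score 664 ≥ 640 (meets base)
Total debts = (645 + 1,100 + 590 + 25 + 1,640) = 4,000. DTI = 4,000/9,550 = 41.9% > 40% — standard DTI limit exceeded.
Reserves = 11,660/1,100 = 10.6 months ≥ 4
41.9% falls in the override range (40%–45%), so the compensating-factor test applies.
Override check — reserves: 10.6 mo (ok); score: 664 (below 700).
Compensating-factor requirement not fully met.

Denied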